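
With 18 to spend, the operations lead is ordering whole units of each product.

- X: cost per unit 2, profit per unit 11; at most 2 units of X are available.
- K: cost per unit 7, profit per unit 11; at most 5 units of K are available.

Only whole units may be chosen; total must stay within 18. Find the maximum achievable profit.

X has the best ratio (11/2); taking only X gives at most 2×11 = 22 (stopped by the supply cap of 2).
Mixing does better — 2×X and 2×K: cost 18 ≤ 18, profit 2·11 + 2·11 = 44.

44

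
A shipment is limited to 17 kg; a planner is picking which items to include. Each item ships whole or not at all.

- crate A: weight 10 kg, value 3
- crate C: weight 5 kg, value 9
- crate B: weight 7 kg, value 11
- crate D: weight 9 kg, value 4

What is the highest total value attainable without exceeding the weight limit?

Allowing fractional choices, the relaxed optimum would be about 22.2, but items are indivisible.
crate B + crate D: weight 7 + 9 = 16 ≤ 17, value 11 + 4 = 15.
crate A + crate B: weight 10 + 7 = 17 ≤ 17, value 3 + 11 = 14.
crate C + crate B: weight 5 + 7 = 12 ≤ 17, value 9 + 11 = 20.
Best is crate C and crate B with total value 20.

20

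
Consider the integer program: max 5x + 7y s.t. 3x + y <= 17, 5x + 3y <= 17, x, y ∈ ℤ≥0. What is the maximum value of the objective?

Relaxing integrality, the LP optimum is 39.67 at (x,y) = (0, 5.67), which is not an integer point.
(x,y)=(0,5): 3·0+1·5=5≤17, 5·0+3·5=15≤17, objective 35.
(x,y)=(1,4): 3·1+1·4=7≤17, 5·1+3·4=17≤17, objective 33.
No feasible integer point exceeds 35.

35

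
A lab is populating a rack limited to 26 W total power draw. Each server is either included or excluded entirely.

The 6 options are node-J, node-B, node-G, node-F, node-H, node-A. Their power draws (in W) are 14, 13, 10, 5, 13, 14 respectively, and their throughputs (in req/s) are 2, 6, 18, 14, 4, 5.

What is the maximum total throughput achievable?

Take node-G and node-F: power draw 10 + 5 = 15 ≤ 26, throughput 18 + 14 = 32.
No other feasible combination does better.

32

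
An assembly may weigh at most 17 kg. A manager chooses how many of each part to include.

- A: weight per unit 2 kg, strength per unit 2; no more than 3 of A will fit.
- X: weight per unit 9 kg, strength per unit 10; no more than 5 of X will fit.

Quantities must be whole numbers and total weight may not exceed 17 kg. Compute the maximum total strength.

16

This is a bounded integer knapsack.
Take 3×A and 1×X: weight 15 ≤ 17, strength 3·2 + 1·10 = 16.
No other integer combination yields more.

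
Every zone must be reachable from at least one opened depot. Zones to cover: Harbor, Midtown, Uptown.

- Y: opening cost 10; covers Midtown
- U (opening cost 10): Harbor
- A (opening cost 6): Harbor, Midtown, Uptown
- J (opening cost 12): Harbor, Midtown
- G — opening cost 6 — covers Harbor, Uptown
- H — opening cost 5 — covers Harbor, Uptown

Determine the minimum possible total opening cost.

This is a weighted set-cover instance.
A alone covers Harbor, Midtown, Uptown — every zone.
Total opening cost: 6.

6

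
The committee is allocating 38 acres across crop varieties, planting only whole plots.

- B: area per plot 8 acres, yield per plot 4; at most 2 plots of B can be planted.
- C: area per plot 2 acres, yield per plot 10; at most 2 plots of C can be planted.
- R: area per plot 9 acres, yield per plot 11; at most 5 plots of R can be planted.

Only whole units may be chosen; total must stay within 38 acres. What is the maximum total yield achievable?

54

1×C and 4×R: area 38 ≤ 38, yield 1·10 + 4·11 = 54.
2×C and 3×R: area 31 ≤ 38, yield 2·10 + 3·11 = 53.
Best is 54.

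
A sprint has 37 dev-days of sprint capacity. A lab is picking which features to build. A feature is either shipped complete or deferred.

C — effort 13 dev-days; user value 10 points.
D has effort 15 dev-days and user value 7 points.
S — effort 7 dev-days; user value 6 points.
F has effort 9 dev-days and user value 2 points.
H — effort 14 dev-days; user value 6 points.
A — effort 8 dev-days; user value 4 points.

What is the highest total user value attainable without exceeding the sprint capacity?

C + S + H: effort 13 + 7 + 14 = 34 ≤ 37, user value 10 + 6 + 6 = 22.
C + D + S: effort 13 + 15 + 7 = 35 ≤ 37, user value 10 + 7 + 6 = 23.
Best is C, D, and S with total user value 23.

23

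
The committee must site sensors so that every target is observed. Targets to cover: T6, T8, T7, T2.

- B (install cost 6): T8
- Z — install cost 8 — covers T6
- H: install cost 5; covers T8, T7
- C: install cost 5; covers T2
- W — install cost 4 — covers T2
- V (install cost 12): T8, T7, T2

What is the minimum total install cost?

17

Choose Z, H, and W: together they cover T6, T8, T7, T2 — every target.
Total install cost: 8 + 5 + 4 = 17.
No cover costs less than 17.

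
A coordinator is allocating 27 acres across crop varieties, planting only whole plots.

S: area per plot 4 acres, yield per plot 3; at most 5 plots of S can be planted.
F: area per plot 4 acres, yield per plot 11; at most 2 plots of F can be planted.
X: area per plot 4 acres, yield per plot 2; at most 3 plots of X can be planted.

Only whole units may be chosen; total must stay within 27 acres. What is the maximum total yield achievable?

34

This is a bounded integer knapsack.
3×S, 2×F, and 1×X: area 24 ≤ 27, yield 3·3 + 2·11 + 1·2 = 33.
4×S and 2×F: area 24 ≤ 27, yield 4·3 + 2·11 = 34.
Best is 34.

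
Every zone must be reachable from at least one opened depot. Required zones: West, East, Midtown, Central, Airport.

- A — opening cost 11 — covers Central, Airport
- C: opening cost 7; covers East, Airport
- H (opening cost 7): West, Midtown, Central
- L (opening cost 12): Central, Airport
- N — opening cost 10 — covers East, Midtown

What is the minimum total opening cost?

This is an integer covering problem.
Choose C and H: together they cover West, East, Midtown, Central, Airport — every zone.
Total opening cost: 7 + 7 = 14.
No cover costs less than 14.

14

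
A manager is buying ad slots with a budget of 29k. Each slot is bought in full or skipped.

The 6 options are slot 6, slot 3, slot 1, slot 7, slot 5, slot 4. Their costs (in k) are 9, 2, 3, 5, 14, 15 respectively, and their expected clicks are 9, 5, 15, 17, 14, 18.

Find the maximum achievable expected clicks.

slot 1 + slot 7 + slot 4: cost 3 + 5 + 15 = 23 ≤ 29, expected clicks 15 + 17 + 18 = 50.
slot 3 + slot 1 + slot 7 + slot 5: cost 2 + 3 + 5 + 14 = 24 ≤ 29, expected clicks 5 + 15 + 17 + 14 = 51.
slot 3 + slot 1 + slot 7 + slot 4: cost 2 + 3 + 5 + 15 = 25 ≤ 29, expected clicks 5 + 15 + 17 + 18 = 55.
Best is slot 3, slot 1, slot 7, and slot 4 with total expected clicks 55.

55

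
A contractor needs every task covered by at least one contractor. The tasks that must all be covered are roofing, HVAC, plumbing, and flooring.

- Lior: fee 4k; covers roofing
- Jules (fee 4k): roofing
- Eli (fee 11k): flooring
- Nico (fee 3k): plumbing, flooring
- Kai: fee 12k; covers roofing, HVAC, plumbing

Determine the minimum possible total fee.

The greedy cost-per-new-task heuristic would pick Nico, Lior, and Kai for 19, but a cheaper cover exists.
Choose Nico and Kai: together they cover roofing, HVAC, plumbing, flooring — every task.
Total fee: 3 + 12 = 15.
No cover costs less than 15.

15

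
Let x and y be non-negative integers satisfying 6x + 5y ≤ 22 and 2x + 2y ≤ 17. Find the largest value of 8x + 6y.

28

The continuous relaxation peaks at (3.67, 0) with value 29.33; rounding to a feasible lattice point costs some objective.
(x,y)=(2,2): 6·2+5·2=22≤22, 2·2+2·2=8≤17, objective 28.
(x,y)=(1,3): 6·1+5·3=21≤22, 2·1+2·3=8≤17, objective 26.
(x,y)=(3,0): 6·3+5·0=18≤22, 2·3+2·0=6≤17, objective 24.
(x,y)=(2,1): 6·2+5·1=17≤22, 2·2+2·1=6≤17, objective 22.
No feasible integer point exceeds 28.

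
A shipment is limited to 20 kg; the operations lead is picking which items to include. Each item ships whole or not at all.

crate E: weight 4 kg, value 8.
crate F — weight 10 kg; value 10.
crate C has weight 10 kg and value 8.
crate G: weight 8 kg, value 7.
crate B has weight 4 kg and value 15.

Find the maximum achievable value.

Allowing fractional choices, the relaxed optimum would be about 34.8, but items are indivisible.
crate E + crate F + crate B: weight 4 + 10 + 4 = 18 ≤ 20, value 8 + 10 + 15 = 33.
crate E + crate C + crate B: weight 4 + 10 + 4 = 18 ≤ 20, value 8 + 8 + 15 = 31.
Best is crate E, crate F, and crate B with total value 33.

33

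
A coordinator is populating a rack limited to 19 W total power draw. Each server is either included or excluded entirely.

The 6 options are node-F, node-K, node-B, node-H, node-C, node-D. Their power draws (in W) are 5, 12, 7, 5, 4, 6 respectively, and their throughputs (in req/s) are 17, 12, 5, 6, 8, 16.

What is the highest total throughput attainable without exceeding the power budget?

This is an integer program with binary decision variables.
Take node-F, node-C, and node-D: power draw 5 + 4 + 6 = 15 ≤ 19, throughput 17 + 8 + 16 = 41.
No other feasible combination does better.

41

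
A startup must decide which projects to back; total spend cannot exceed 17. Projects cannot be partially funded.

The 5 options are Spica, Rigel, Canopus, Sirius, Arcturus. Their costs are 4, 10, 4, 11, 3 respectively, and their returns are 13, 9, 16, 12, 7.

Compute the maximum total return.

This is a 0-1 knapsack instance.
Spica + Canopus + Arcturus: cost 4 + 4 + 3 = 11 ≤ 17, return 13 + 16 + 7 = 36.
Rigel + Canopus + Arcturus: cost 10 + 4 + 3 = 17 ≤ 17, return 9 + 16 + 7 = 32.
Best is Spica, Canopus, and Arcturus with total return 36.

36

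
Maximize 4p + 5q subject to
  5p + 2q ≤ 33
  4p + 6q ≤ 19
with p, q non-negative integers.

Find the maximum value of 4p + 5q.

Relaxing integrality, the LP optimum is 19.00 at (p,q) = (4.75, 0), which is not an integer point.
(p,q)=(3,1): 5·3+2·1=17≤33, 4·3+6·1=18≤19, objective 17.
(p,q)=(4,0): 5·4+2·0=20≤33, 4·4+6·0=16≤19, objective 16.
(p,q)=(2,1): 5·2+2·1=12≤33, 4·2+6·1=14≤19, objective 13.
(p,q)=(3,0): 5·3+2·0=15≤33, 4·3+6·0=12≤19, objective 12.
The best lattice point is (3,1), giving 17.

17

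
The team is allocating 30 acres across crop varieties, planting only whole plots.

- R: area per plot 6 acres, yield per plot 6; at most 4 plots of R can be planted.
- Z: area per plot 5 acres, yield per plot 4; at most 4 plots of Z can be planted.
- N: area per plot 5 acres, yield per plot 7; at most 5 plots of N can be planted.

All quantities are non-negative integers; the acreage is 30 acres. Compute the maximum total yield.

39

N has the best ratio (7/5); taking only N gives at most 5×7 = 35 (stopped by the supply cap of 5).
Mixing does better — 1×Z and 5×N: area 30 ≤ 30, yield 1·4 + 5·7 = 39.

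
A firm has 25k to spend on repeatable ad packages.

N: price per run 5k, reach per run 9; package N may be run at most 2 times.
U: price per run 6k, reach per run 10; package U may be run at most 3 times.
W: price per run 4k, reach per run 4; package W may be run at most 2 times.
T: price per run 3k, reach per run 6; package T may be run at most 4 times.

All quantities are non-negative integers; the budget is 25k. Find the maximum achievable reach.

2×N, 1×U, and 3×T: price 25 ≤ 25, reach 2·9 + 1·10 + 3·6 = 46.
2×U and 4×T: price 24 ≤ 25, reach 2·10 + 4·6 = 44.
Best is 46.

46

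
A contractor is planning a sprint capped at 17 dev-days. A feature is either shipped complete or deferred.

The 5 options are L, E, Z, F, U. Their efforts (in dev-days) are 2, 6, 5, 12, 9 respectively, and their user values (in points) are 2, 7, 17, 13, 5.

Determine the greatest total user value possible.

30

Take Z and F: effort 5 + 12 = 17 ≤ 17, user value 17 + 13 = 30.
No other feasible combination does better.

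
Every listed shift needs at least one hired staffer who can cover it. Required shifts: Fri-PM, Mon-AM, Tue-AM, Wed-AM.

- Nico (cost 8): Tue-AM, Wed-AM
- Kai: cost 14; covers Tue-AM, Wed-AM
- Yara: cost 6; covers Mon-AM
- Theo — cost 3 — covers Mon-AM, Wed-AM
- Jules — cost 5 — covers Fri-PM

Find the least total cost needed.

This is an integer covering problem.
Choose Nico, Theo, and Jules: together they cover Fri-PM, Mon-AM, Tue-AM, Wed-AM — every shift.
Total cost: 8 + 3 + 5 = 16.
No cover costs less than 16.

16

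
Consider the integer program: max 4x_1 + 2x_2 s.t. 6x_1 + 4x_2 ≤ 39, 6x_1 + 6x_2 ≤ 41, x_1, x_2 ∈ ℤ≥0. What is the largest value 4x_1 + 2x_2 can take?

The continuous relaxation peaks at (6.5, 0) with value 26.00; rounding to a feasible lattice point costs some objective.
(x_1,x_2)=(6,0) is feasible, giving 24.
(x_1,x_2)=(5,1) is feasible, giving 22.
(x_1,x_2)=(5,0) is feasible, giving 20.
Maximum is 24 at (x_1,x_2)=(6,0).

24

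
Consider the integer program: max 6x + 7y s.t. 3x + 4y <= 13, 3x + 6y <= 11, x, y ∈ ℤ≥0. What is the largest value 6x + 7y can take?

18

Relaxing integrality, the LP optimum is 22.00 at (x,y) = (3.67, 0), which is not an integer point.
(x,y)=(3,0): 3·3+4·0=9≤13, 3·3+6·0=9≤11, objective 18.
(x,y)=(2,0): 3·2+4·0=6≤13, 3·2+6·0=6≤11, objective 12.
Maximum is 18 at (x,y)=(3,0).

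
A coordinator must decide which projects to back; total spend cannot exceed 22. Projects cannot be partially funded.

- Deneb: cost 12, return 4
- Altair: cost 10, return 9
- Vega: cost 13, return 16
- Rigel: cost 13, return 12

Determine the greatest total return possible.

Allowing fractional choices, the relaxed optimum would be about 24.3, but projects are indivisible.
Vega: cost 13 ≤ 22, return 16.
Deneb + Altair: cost 12 + 10 = 22 ≤ 22, return 4 + 9 = 13.
Rigel: cost 13 ≤ 22, return 12.
Best is Vega with total return 16.

16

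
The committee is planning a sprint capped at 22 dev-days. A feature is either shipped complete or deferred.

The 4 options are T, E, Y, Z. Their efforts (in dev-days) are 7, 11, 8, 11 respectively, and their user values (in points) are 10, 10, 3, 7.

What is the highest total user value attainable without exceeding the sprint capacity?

20

Allowing fractional choices, the relaxed optimum would be about 22.5, but features are indivisible.
E + Z: effort 11 + 11 = 22 ≤ 22, user value 10 + 7 = 17.
T + Z: effort 7 + 11 = 18 ≤ 22, user value 10 + 7 = 17.
T + E: effort 7 + 11 = 18 ≤ 22, user value 10 + 10 = 20.
Best is T and E with total user value 20.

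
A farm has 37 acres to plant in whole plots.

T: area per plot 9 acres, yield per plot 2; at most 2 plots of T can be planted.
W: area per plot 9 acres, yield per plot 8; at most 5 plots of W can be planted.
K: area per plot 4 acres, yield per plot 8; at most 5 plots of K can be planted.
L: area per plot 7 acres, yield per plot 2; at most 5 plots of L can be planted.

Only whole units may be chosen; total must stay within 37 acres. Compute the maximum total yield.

This is a bounded integer knapsack.
K has the best ratio (8/4); taking only K gives at most 5×8 = 40 (stopped by the supply cap of 5).
Mixing does better — 1×W, 5×K, and 1×L: area 36 ≤ 37, yield 1·8 + 5·8 + 1·2 = 50.

50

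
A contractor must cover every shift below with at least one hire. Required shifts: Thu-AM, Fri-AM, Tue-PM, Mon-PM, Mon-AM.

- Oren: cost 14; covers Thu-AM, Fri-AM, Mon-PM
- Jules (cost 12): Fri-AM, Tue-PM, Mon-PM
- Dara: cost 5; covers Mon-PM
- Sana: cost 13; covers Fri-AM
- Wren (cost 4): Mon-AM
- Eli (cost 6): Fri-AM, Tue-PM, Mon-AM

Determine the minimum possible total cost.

The greedy cost-per-new-shift heuristic would pick Eli, Dara, and Oren for 25, but a cheaper cover exists.
Choose Oren and Eli: together they cover Thu-AM, Fri-AM, Tue-PM, Mon-PM, Mon-AM — every shift.
Total cost: 14 + 6 = 20.
No cover costs less than 20.

20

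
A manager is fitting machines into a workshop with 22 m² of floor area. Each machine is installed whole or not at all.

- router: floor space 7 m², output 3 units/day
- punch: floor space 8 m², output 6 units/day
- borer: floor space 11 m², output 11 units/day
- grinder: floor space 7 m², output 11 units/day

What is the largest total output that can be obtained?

This is a 0-1 knapsack instance.
Take borer and grinder: floor space 11 + 7 = 18 ≤ 22, output 11 + 11 = 22.
No other feasible combination does better.

22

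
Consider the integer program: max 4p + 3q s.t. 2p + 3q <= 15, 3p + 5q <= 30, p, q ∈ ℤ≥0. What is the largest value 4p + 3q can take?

(p,q)=(7,0): 2·7+3·0=14≤15, 3·7+5·0=21≤30, objective 28.
(p,q)=(6,1): 2·6+3·1=15≤15, 3·6+5·1=23≤30, objective 27.
(p,q)=(6,0): 2·6+3·0=12≤15, 3·6+5·0=18≤30, objective 24.
Maximum is 28 at (p,q)=(7,0).

28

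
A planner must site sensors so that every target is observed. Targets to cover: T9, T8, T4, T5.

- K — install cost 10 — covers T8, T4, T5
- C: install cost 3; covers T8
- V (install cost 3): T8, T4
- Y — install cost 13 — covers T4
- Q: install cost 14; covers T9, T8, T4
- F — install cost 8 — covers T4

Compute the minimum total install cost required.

The greedy cost-per-new-target heuristic would pick V, K, and Q for 27, but a cheaper cover exists.
Choose K and Q: together they cover T9, T8, T4, T5 — every target.
Total install cost: 10 + 14 = 24.
No cover costs less than 24.

24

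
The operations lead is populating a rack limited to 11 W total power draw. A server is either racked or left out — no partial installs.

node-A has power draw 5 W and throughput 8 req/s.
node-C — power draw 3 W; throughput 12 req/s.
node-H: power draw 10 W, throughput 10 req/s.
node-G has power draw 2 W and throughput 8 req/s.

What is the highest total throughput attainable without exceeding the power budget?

Allowing fractional choices, the relaxed optimum would be about 29.0, but servers are indivisible.
node-C + node-G: power draw 3 + 2 = 5 ≤ 11, throughput 12 + 8 = 20.
node-A + node-C + node-G: power draw 5 + 3 + 2 = 10 ≤ 11, throughput 8 + 12 + 8 = 28.
node-A + node-C: power draw 5 + 3 = 8 ≤ 11, throughput 8 + 12 = 20.
Best is node-A, node-C, and node-G with total throughput 28.

28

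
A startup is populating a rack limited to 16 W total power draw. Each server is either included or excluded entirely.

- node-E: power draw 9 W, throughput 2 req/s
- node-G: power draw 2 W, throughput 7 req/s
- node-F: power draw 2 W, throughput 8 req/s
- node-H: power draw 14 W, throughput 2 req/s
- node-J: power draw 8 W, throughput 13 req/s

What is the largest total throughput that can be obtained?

28

This is an integer program with binary decision variables.
node-G + node-F + node-J: power draw 2 + 2 + 8 = 12 ≤ 16, throughput 7 + 8 + 13 = 28.
node-F + node-J: power draw 2 + 8 = 10 ≤ 16, throughput 8 + 13 = 21.
Best is node-G, node-F, and node-J with total throughput 28.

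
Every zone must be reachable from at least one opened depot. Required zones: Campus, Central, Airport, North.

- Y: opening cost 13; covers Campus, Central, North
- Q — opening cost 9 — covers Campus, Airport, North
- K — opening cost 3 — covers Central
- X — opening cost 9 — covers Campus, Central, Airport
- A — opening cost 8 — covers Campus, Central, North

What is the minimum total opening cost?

Choose Q and K: together they cover Campus, Central, Airport, North — every zone.
Total opening cost: 9 + 3 = 12.

12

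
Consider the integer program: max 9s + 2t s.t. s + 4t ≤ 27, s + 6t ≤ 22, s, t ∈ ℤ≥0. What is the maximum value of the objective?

(s,t)=(22,0): 1·22+4·0=22≤27, 1·22+6·0=22≤22, objective 198.
(s,t)=(21,0): 1·21+4·0=21≤27, 1·21+6·0=21≤22, objective 189.
No feasible integer point exceeds 198.

198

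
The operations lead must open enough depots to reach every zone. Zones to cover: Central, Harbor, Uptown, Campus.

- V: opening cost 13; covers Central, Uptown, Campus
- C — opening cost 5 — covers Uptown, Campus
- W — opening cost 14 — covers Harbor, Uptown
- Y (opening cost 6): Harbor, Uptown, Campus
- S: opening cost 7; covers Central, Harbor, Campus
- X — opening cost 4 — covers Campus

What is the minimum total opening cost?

The greedy cost-per-new-zone heuristic would pick Y and S for 13, but a cheaper cover exists.
Choose C and S: together they cover Central, Harbor, Uptown, Campus — every zone.
Total opening cost: 5 + 7 = 12.
No cover costs less than 12.

12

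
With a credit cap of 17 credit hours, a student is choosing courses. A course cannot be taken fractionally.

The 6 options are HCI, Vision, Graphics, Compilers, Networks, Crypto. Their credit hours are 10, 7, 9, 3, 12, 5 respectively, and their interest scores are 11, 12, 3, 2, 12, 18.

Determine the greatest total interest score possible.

32

Take Vision, Compilers, and Crypto: credit hours 7 + 3 + 5 = 15 ≤ 17, interest score 12 + 2 + 18 = 32.
No other feasible combination does better.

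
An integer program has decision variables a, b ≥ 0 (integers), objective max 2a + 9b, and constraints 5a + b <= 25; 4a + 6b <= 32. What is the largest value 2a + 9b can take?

(a,b)=(0,5) is feasible, giving 45.
(a,b)=(1,4) is feasible, giving 38.
(a,b)=(0,4) is feasible, giving 36.
Maximum is 45 at (a,b)=(0,5).

45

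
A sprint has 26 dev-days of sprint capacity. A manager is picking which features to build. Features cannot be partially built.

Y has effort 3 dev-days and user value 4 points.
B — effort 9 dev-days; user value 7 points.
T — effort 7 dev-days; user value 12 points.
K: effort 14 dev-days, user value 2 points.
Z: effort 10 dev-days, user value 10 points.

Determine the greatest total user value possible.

Take B, T, and Z: effort 9 + 7 + 10 = 26 ≤ 26, user value 7 + 12 + 10 = 29.
No other feasible combination does better.

29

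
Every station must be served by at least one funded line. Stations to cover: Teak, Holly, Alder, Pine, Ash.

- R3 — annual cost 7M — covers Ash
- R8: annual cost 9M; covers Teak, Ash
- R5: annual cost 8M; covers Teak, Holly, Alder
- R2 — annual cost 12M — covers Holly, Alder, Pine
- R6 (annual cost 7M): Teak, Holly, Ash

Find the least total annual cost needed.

19

This is an integer covering problem.
Choose R2 and R6: together they cover Teak, Holly, Alder, Pine, Ash — every station.
Total annual cost: 12 + 7 = 19.
No cover costs less than 19.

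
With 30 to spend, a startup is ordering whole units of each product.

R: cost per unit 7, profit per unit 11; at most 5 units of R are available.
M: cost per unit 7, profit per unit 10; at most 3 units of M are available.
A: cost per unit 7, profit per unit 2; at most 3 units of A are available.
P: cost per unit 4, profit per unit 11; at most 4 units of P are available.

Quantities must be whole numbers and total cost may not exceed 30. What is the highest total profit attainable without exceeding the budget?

This is a bounded integer knapsack.
1×R, 1×M, and 4×P: cost 30 ≤ 30, profit 1·11 + 1·10 + 4·11 = 65.
2×R and 4×P: cost 30 ≤ 30, profit 2·11 + 4·11 = 66.
Best is 66.

66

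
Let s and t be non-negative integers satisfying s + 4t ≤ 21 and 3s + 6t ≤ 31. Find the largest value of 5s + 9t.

50

(s,t)=(10,0) is feasible, giving 50.
(s,t)=(9,0) is feasible, giving 45.
The best lattice point is (10,0), giving 50.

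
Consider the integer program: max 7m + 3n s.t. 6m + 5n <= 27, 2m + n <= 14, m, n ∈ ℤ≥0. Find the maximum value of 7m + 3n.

28

Relaxing integrality, the LP optimum is 31.50 at (m,n) = (4.5, 0), which is not an integer point.
(m,n)=(4,0) is feasible, giving 28.
(m,n)=(3,1) is feasible, giving 24.
(m,n)=(3,0) is feasible, giving 21.
The best lattice point is (4,0), giving 28.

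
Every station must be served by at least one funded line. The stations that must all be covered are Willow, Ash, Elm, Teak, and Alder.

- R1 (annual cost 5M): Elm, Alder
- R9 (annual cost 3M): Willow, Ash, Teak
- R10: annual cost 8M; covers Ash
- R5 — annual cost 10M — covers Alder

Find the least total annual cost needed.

8

Choose R1 and R9: together they cover Willow, Ash, Elm, Teak, Alder — every station.
Total annual cost: 5 + 3 = 8.
No cover costs less than 8.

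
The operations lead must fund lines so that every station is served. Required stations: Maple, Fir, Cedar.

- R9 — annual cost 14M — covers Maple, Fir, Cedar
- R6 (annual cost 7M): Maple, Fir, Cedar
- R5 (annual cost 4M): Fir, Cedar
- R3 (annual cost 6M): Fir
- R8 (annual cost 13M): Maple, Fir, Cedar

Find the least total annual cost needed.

The greedy cost-per-new-station heuristic would pick R5 and R6 for 11, but a cheaper cover exists.
R6 alone covers Maple, Fir, Cedar — every station.
Total annual cost: 7.
No cover costs less than 7.

7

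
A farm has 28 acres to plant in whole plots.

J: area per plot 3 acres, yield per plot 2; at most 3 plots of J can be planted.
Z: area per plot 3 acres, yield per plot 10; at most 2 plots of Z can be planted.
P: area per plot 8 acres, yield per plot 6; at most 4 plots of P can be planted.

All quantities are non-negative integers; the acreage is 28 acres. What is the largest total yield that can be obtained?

This is a bounded integer knapsack.
2×J, 2×Z, and 2×P: area 28 ≤ 28, yield 2·2 + 2·10 + 2·6 = 36.
1×J, 2×Z, and 2×P: area 25 ≤ 28, yield 1·2 + 2·10 + 2·6 = 34.
Best is 36.

36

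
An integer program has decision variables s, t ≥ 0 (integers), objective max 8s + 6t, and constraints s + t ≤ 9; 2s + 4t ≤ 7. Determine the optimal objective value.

(s,t)=(3,0) is feasible, giving 24.
(s,t)=(2,0) is feasible, giving 16.
The best lattice point is (3,0), giving 24.

24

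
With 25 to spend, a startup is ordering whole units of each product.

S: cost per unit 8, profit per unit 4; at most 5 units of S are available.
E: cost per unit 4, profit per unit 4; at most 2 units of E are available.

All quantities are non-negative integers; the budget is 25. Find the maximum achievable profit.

16

E has the best ratio (4/4); taking only E gives at most 2×4 = 8 (stopped by the supply cap of 2).
Mixing does better — 2×S and 2×E: cost 24 ≤ 25, profit 2·4 + 2·4 = 16.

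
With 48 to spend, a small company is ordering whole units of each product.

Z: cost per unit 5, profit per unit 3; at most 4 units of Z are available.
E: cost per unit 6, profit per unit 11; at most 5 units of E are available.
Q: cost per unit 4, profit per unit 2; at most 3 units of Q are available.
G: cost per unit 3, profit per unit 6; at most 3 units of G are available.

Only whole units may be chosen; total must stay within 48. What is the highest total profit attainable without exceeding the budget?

Take 1×Z, 5×E, 1×Q, and 3×G: cost 48 ≤ 48, profit 1·3 + 5·11 + 1·2 + 3·6 = 78.
G has the best ratio (6/3) and is taken to its limit of 3; remaining capacity is filled optimally with the others.

78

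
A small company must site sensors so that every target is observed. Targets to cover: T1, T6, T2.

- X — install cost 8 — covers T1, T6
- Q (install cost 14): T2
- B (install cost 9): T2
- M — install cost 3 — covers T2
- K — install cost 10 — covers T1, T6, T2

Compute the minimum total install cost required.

This is a weighted set-cover instance.
The greedy cost-per-new-target heuristic would pick M and X for 11, but a cheaper cover exists.
K alone covers T1, T6, T2 — every target.
Total install cost: 10.
No cover costs less than 10.

10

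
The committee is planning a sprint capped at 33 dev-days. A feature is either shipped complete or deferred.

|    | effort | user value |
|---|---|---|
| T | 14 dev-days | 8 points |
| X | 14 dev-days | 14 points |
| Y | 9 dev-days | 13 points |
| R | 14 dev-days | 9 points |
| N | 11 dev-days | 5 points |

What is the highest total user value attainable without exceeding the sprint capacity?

27

Allowing fractional choices, the relaxed optimum would be about 33.4, but features are indivisible.
X + R: effort 14 + 14 = 28 ≤ 33, user value 14 + 9 = 23.
X + Y: effort 14 + 9 = 23 ≤ 33, user value 14 + 13 = 27.
Y + R: effort 9 + 14 = 23 ≤ 33, user value 13 + 9 = 22.
Best is X and Y with total user value 27.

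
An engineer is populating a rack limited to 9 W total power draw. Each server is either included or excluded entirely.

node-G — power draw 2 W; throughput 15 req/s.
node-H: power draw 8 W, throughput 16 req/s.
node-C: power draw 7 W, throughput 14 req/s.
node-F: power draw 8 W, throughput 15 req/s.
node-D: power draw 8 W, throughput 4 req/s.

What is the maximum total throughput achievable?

29

node-H: power draw 8 ≤ 9, throughput 16.
node-G + node-C: power draw 2 + 7 = 9 ≤ 9, throughput 15 + 14 = 29.
node-G: power draw 2 ≤ 9, throughput 15.
Best is node-G and node-C with total throughput 29.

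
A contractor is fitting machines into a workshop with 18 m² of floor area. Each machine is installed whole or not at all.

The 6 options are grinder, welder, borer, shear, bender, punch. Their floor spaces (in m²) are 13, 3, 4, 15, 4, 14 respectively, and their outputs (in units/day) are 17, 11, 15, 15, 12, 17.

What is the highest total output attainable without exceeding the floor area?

Allowing fractional choices, the relaxed optimum would be about 47.2, but machines are indivisible.
welder + borer + bender: floor space 3 + 4 + 4 = 11 ≤ 18, output 11 + 15 + 12 = 38.
grinder + borer: floor space 13 + 4 = 17 ≤ 18, output 17 + 15 = 32.
borer + punch: floor space 4 + 14 = 18 ≤ 18, output 15 + 17 = 32.
Best is welder, borer, and bender with total output 38.

38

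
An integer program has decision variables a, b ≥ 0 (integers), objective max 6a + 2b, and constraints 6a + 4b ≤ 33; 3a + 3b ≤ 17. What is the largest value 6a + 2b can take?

(a,b)=(5,0): 6·5+4·0=30≤33, 3·5+3·0=15≤17, objective 30.
(a,b)=(4,1): 6·4+4·1=28≤33, 3·4+3·1=15≤17, objective 26.
(a,b)=(4,0): 6·4+4·0=24≤33, 3·4+3·0=12≤17, objective 24.
No feasible integer point exceeds 30.

30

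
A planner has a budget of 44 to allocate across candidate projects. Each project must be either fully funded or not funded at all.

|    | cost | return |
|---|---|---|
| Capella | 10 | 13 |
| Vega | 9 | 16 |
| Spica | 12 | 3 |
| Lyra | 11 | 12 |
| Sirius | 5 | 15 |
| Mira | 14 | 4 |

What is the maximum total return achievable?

Capella + Vega + Spica + Sirius: cost 10 + 9 + 12 + 5 = 36 ≤ 44, return 13 + 16 + 3 + 15 = 47.
Capella + Vega + Lyra + Sirius: cost 10 + 9 + 11 + 5 = 35 ≤ 44, return 13 + 16 + 12 + 15 = 56.
Capella + Vega + Sirius + Mira: cost 10 + 9 + 5 + 14 = 38 ≤ 44, return 13 + 16 + 15 + 4 = 48.
Best is Capella, Vega, Lyra, and Sirius with total return 56.

56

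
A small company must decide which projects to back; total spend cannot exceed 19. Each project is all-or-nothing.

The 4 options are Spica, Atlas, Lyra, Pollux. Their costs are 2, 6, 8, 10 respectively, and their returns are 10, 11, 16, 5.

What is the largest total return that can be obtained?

Take Spica, Atlas, and Lyra: cost 2 + 6 + 8 = 16 ≤ 19, return 10 + 11 + 16 = 37.
No other feasible combination does better.

37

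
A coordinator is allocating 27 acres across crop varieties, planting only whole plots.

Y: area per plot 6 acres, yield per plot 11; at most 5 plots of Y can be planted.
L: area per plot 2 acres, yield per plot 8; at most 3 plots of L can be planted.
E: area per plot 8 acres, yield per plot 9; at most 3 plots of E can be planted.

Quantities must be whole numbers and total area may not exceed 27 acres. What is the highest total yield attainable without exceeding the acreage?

L has the best ratio (8/2); taking only L gives at most 3×8 = 24 (stopped by the supply cap of 3).
Mixing does better — 3×Y and 3×L: area 24 ≤ 27, yield 3·11 + 3·8 = 57.

57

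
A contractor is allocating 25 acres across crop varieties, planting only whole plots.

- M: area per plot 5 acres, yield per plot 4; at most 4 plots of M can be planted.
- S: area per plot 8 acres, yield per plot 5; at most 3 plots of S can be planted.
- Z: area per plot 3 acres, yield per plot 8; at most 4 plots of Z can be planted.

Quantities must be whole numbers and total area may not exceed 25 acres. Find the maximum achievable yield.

Z has the best ratio (8/3); taking only Z gives at most 4×8 = 32 (stopped by the supply cap of 4).
Mixing does better — 1×M, 1×S, and 4×Z: area 25 ≤ 25, yield 1·4 + 1·5 + 4·8 = 41.

41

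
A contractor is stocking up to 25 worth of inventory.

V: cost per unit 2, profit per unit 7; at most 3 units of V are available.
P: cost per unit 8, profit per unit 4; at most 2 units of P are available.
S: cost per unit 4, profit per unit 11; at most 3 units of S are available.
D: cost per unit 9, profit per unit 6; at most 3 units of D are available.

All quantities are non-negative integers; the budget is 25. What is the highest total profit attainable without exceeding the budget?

54

V has the best ratio (7/2); taking only V gives at most 3×7 = 21 (stopped by the supply cap of 3).
Mixing does better — 3×V and 3×S: cost 18 ≤ 25, profit 3·7 + 3·11 = 54.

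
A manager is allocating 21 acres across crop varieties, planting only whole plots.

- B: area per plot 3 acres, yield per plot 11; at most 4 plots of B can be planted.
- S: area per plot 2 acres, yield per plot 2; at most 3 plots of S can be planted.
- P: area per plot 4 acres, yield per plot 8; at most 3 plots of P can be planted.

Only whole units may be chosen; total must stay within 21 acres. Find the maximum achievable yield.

60

Take 4×B and 2×P: area 20 ≤ 21, yield 4·11 + 2·8 = 60.
B has the best ratio (11/3) and is taken to its limit of 4; remaining capacity is filled optimally with the others.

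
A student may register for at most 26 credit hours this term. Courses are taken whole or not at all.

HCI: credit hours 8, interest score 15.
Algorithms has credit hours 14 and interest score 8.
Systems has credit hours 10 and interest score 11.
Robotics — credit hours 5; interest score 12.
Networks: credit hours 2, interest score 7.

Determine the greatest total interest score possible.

Take HCI, Systems, Robotics, and Networks: credit hours 8 + 10 + 5 + 2 = 25 ≤ 26, interest score 15 + 11 + 12 + 7 = 45.
No other feasible combination does better.

45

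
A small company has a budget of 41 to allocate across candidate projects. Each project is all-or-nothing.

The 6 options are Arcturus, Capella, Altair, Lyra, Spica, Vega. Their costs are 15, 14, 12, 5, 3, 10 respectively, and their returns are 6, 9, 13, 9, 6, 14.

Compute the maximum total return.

45

Allowing fractional choices, the relaxed optimum would be about 49.1, but projects are indivisible.
Capella + Altair + Lyra + Vega: cost 14 + 12 + 5 + 10 = 41 ≤ 41, return 9 + 13 + 9 + 14 = 45.
Altair + Lyra + Spica + Vega: cost 12 + 5 + 3 + 10 = 30 ≤ 41, return 13 + 9 + 6 + 14 = 42.
Capella + Altair + Spica + Vega: cost 14 + 12 + 3 + 10 = 39 ≤ 41, return 9 + 13 + 6 + 14 = 42.
Best is Capella, Altair, Lyra, and Vega with total return 45.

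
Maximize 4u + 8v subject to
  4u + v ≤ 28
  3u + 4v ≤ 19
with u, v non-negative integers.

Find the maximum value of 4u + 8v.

36

The continuous relaxation peaks at (0, 4.75) with value 38.00; rounding to a feasible lattice point costs some objective.
(u,v)=(1,4): 4·1+1·4=8≤28, 3·1+4·4=19≤19, objective 36.
(u,v)=(0,4): 4·0+1·4=4≤28, 3·0+4·4=16≤19, objective 32.
(u,v)=(2,3): 4·2+1·3=11≤28, 3·2+4·3=18≤19, objective 32.
The best lattice point is (1,4), giving 36.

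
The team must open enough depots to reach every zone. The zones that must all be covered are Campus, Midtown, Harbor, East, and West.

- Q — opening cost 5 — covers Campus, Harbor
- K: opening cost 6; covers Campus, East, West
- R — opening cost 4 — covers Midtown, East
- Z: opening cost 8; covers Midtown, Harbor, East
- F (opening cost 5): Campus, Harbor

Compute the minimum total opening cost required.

The greedy cost-per-new-zone heuristic would pick K, R, and Q for 15, but a cheaper cover exists.
Choose K and Z: together they cover Campus, Midtown, Harbor, East, West — every zone.
Total opening cost: 6 + 8 = 14.
No cover costs less than 14.

14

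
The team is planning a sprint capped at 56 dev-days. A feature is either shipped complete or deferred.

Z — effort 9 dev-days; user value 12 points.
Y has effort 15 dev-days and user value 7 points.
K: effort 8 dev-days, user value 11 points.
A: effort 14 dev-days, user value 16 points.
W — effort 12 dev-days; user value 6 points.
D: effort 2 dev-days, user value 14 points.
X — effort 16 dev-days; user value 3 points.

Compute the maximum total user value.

60

Allowing fractional choices, the relaxed optimum would be about 64.1, but features are indivisible.
Z + K + A + D + X: effort 9 + 8 + 14 + 2 + 16 = 49 ≤ 56, user value 12 + 11 + 16 + 14 + 3 = 56.
Z + Y + K + A + D: effort 9 + 15 + 8 + 14 + 2 = 48 ≤ 56, user value 12 + 7 + 11 + 16 + 14 = 60.
Z + K + A + W + D: effort 9 + 8 + 14 + 12 + 2 = 45 ≤ 56, user value 12 + 11 + 16 + 6 + 14 = 59.
Best is Z, Y, K, A, and D with total user value 60.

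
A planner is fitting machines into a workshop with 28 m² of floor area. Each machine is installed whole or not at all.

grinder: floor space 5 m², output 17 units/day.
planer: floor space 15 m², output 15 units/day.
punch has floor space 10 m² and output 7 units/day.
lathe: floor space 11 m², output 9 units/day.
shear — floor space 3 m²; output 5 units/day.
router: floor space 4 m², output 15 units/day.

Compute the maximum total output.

Allowing fractional choices, the relaxed optimum would be about 52.8, but machines are indivisible.
grinder + planer + router: floor space 5 + 15 + 4 = 24 ≤ 28, output 17 + 15 + 15 = 47.
grinder + planer + shear + router: floor space 5 + 15 + 3 + 4 = 27 ≤ 28, output 17 + 15 + 5 + 15 = 52.
Best is grinder, planer, shear, and router with total output 52.

52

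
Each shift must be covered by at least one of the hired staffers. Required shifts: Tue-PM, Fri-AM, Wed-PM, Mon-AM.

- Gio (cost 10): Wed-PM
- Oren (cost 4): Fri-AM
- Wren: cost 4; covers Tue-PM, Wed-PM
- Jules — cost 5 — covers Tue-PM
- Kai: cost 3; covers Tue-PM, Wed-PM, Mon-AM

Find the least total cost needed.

7

Choose Oren and Kai: together they cover Tue-PM, Fri-AM, Wed-PM, Mon-AM — every shift.
Total cost: 4 + 3 = 7.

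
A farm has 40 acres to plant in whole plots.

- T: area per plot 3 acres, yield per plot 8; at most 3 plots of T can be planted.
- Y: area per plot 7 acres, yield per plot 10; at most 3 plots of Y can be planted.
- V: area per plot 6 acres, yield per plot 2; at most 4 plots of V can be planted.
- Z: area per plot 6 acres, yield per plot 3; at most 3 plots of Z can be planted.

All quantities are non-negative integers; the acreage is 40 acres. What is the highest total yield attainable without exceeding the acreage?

57

This is a bounded integer knapsack.
3×T, 3×Y, and 1×Z: area 36 ≤ 40, yield 3·8 + 3·10 + 1·3 = 57.
3×T, 3×Y, and 1×V: area 36 ≤ 40, yield 3·8 + 3·10 + 1·2 = 56.
Best is 57.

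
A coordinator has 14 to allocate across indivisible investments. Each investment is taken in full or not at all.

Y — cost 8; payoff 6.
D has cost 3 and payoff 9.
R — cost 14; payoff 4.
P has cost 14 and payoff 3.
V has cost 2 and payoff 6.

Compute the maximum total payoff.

21

Allowing fractional choices, the relaxed optimum would be about 21.3, but investments are indivisible.
Y + D + V: cost 8 + 3 + 2 = 13 ≤ 14, payoff 6 + 9 + 6 = 21.
D + V: cost 3 + 2 = 5 ≤ 14, payoff 9 + 6 = 15.
Y + D: cost 8 + 3 = 11 ≤ 14, payoff 6 + 9 = 15.
Best is Y, D, and V with total payoff 21.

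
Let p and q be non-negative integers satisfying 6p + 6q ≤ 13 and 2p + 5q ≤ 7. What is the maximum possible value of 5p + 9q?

The continuous relaxation peaks at (1.28, 0.889) with value 14.39; rounding to a feasible lattice point costs some objective.
(p,q)=(1,1): 6·1+6·1=12≤13, 2·1+5·1=7≤7, objective 14.
(p,q)=(2,0): 6·2+6·0=12≤13, 2·2+5·0=4≤7, objective 10.
(p,q)=(0,1): 6·0+6·1=6≤13, 2·0+5·1=5≤7, objective 9.
(p,q)=(1,0): 6·1+6·0=6≤13, 2·1+5·0=2≤7, objective 5.
The best lattice point is (1,1), giving 14.

14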